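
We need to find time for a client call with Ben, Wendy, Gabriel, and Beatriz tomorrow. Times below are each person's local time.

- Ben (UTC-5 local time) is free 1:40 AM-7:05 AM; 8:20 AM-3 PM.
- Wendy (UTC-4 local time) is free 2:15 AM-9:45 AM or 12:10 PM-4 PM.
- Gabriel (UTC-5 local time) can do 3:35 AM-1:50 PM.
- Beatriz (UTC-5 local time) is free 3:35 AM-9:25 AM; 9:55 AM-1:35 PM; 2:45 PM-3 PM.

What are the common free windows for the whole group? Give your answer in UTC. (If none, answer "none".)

08:35-12:05, 13:20-13:45, 16:10-18:35

Ben in UTC: 06:40-12:05, 13:20-20:00 (add 5h to convert from UTC-5).
Wendy in UTC: 06:15-13:45, 16:10-20:00 (add 4h to convert from UTC-4).
Gabriel in UTC: 08:35-18:50 (add 5h to convert from UTC-5).
Beatriz in UTC: 08:35-14:25, 14:55-18:35, 19:45-20:00 (add 5h to convert from UTC-5).
Ben ∩ Wendy: 06:40-12:05, 13:20-13:45, 16:10-20:00.
Ben ∩ Wendy ∩ Gabriel: 08:35-12:05, 13:20-13:45, 16:10-18:50.
Ben ∩ Wendy ∩ Gabriel ∩ Beatriz: 08:35-12:05, 13:20-13:45, 16:10-18:35.
So the common availability across everyone is 08:35-12:05, 13:20-13:45, 16:10-18:35.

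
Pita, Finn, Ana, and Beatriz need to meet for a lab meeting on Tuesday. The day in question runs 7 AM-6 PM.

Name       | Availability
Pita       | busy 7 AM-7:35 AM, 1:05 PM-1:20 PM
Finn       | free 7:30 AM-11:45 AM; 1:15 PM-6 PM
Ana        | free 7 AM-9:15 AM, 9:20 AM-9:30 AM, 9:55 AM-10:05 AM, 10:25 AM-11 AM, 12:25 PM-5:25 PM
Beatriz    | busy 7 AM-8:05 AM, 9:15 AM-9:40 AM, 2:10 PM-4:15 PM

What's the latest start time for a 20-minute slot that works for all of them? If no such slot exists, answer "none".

Pita free: 07:35-13:05, 13:20-18:00 (invert busy blocks within the working day).
Finn free: 07:30-11:45, 13:15-18:00.
Ana free: 07:00-09:15, 09:20-09:30, 09:55-10:05, 10:25-11:00, 12:25-17:25.
Beatriz free: 08:05-09:15, 09:40-14:10, 16:15-18:00 (invert busy blocks within the working day).
Pita ∩ Finn: 07:35-11:45, 13:20-18:00.
Pita ∩ Finn ∩ Ana: 07:35-09:15, 09:20-09:30, 09:55-10:05, 10:25-11:00, 13:20-17:25.
Pita ∩ Finn ∩ Ana ∩ Beatriz: 08:05-09:15, 09:55-10:05, 10:25-11:00, 13:20-14:10, 16:15-17:25.
So the common availability across everyone is 08:05-09:15, 09:55-10:05, 10:25-11:00, 13:20-14:10, 16:15-17:25.
The last common window of at least 20 minutes is 16:15-17:25; a 20-minute meeting can start as late as 17:05 and still end by 17:25.

17:05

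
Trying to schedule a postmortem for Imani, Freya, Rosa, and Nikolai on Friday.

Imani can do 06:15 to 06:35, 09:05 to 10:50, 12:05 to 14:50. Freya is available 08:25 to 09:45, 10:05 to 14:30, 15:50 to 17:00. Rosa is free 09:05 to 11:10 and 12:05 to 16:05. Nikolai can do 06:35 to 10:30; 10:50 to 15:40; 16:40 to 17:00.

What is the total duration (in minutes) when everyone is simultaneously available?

Imani ∩ Freya: 09:05-09:45, 10:05-10:50, 12:05-14:30.
Imani ∩ Freya ∩ Rosa: 09:05-09:45, 10:05-10:50, 12:05-14:30.
Imani ∩ Freya ∩ Rosa ∩ Nikolai: 09:05-09:45, 10:05-10:30, 12:05-14:30.
Those are the intersection windows.
Summing the common windows: 40 + 25 + 145 = 210 minutes.

210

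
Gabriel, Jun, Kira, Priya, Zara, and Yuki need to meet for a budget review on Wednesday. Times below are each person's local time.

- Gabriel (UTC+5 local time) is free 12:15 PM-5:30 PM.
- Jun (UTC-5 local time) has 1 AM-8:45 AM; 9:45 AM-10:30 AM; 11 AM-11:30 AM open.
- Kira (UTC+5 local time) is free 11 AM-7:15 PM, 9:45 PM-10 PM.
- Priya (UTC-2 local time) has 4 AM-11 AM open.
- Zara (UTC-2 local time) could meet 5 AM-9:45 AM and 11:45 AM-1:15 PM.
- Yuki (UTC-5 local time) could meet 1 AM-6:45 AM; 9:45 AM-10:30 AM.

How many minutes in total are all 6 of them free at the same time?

270

Gabriel in UTC: 07:15-12:30 (subtract 5h to convert from UTC+5).
Jun in UTC: 06:00-13:45, 14:45-15:30, 16:00-16:30 (add 5h to convert from UTC-5).
Kira in UTC: 06:00-14:15, 16:45-17:00 (subtract 5h to convert from UTC+5).
Priya in UTC: 06:00-13:00 (add 2h to convert from UTC-2).
Zara in UTC: 07:00-11:45, 13:45-15:15 (add 2h to convert from UTC-2).
Yuki in UTC: 06:00-11:45, 14:45-15:30 (add 5h to convert from UTC-5).
Gabriel ∩ Jun: 07:15-12:30.
Gabriel ∩ Jun ∩ Kira: 07:15-12:30.
Gabriel ∩ Jun ∩ Kira ∩ Priya: 07:15-12:30.
Gabriel ∩ Jun ∩ Kira ∩ Priya ∩ Zara: 07:15-11:45.
Gabriel ∩ Jun ∩ Kira ∩ Priya ∩ Zara ∩ Yuki: 07:15-11:45.
That's a single block of 270 minutes.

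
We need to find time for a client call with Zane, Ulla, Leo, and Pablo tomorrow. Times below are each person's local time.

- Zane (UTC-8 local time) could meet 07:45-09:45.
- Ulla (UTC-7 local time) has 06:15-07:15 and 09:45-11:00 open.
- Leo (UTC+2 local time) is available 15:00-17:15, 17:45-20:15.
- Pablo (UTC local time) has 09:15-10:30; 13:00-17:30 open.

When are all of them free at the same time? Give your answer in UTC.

Zane in UTC: 15:45-17:45 (add 8h to convert from UTC-8).
Ulla in UTC: 13:15-14:15, 16:45-18:00 (add 7h to convert from UTC-7).
Leo in UTC: 13:00-15:15, 15:45-18:15 (subtract 2h to convert from UTC+2).
Pablo in UTC: 09:15-10:30, 13:00-17:30.
Zane ∩ Ulla: 16:45-17:45.
Zane ∩ Ulla ∩ Leo: 16:45-17:45.
Zane ∩ Ulla ∩ Leo ∩ Pablo: 16:45-17:30.
Those are the intersection windows.

16:45-17:30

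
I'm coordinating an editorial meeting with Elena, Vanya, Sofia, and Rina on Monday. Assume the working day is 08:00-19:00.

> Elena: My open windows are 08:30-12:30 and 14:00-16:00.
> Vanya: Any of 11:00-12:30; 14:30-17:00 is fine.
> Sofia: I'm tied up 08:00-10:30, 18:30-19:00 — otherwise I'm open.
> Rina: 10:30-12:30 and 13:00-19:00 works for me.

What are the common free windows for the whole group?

Elena free: 08:30-12:30, 14:00-16:00.
Vanya free: 11:00-12:30, 14:30-17:00.
Sofia free: 10:30-18:30 (invert busy blocks within the working day).
Rina free: 10:30-12:30, 13:00-19:00.
Elena ∩ Vanya: 11:00-12:30, 14:30-16:00.
Elena ∩ Vanya ∩ Sofia: 11:00-12:30, 14:30-16:00.
Elena ∩ Vanya ∩ Sofia ∩ Rina: 11:00-12:30, 14:30-16:00.

11:00-12:30, 14:30-16:00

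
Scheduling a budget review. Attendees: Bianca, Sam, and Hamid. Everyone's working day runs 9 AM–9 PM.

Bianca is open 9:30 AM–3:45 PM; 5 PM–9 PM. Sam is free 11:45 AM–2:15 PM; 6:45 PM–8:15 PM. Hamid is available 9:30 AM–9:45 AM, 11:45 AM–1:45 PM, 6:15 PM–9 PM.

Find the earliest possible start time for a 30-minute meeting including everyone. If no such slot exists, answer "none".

11:45

Bianca ∩ Sam: 11:45-14:15, 18:45-20:15.
Bianca ∩ Sam ∩ Hamid: 11:45-13:45, 18:45-20:15.
The first common window of at least 30 minutes is 11:45-13:45, so the earliest start is 11:45.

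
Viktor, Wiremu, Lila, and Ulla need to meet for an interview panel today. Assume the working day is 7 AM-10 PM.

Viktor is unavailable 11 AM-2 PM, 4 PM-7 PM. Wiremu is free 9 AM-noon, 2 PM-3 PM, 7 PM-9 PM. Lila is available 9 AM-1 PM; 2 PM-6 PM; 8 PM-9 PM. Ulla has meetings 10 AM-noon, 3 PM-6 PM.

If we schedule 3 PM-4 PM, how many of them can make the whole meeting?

2

Viktor free: 07:00-11:00, 14:00-16:00, 19:00-22:00 (invert busy blocks within the working day).
Wiremu free: 09:00-12:00, 14:00-15:00, 19:00-21:00.
Lila free: 09:00-13:00, 14:00-18:00, 20:00-21:00.
Ulla free: 07:00-10:00, 12:00-15:00, 18:00-22:00 (invert busy blocks within the working day).
Viktor and Lila can make the full 15:00-16:00 slot — that's 2.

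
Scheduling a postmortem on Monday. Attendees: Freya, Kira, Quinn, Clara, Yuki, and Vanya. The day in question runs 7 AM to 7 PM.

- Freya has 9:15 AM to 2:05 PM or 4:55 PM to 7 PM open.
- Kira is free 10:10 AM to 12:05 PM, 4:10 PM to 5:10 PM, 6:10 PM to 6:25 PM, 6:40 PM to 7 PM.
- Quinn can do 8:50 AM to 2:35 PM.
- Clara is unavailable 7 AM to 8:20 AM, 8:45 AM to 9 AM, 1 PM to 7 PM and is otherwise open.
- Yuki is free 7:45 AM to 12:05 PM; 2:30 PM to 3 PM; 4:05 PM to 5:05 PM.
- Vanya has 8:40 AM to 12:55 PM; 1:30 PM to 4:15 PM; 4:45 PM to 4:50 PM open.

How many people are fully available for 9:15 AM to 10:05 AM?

5

Freya free: 09:15-14:05, 16:55-19:00.
Kira free: 10:10-12:05, 16:10-17:10, 18:10-18:25, 18:40-19:00.
Quinn free: 08:50-14:35.
Clara free: 08:20-08:45, 09:00-13:00 (invert busy blocks within the working day).
Yuki free: 07:45-12:05, 14:30-15:00, 16:05-17:05.
Vanya free: 08:40-12:55, 13:30-16:15, 16:45-16:50.
Freya, Quinn, Clara, Yuki, and Vanya can make the full 09:15-10:05 slot — that's 5.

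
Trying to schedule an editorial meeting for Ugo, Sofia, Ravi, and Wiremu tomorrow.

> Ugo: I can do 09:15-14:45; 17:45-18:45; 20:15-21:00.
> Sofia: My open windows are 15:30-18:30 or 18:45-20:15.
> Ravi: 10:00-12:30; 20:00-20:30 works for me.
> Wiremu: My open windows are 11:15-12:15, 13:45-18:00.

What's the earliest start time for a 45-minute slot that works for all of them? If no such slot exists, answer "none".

Ugo ∩ Sofia: 17:45-18:30.
Ugo ∩ Sofia ∩ Ravi: ∅.
Ugo ∩ Sofia ∩ Ravi ∩ Wiremu: ∅.
There is no time when everyone is free.
No common window is at least 45 minutes long.

none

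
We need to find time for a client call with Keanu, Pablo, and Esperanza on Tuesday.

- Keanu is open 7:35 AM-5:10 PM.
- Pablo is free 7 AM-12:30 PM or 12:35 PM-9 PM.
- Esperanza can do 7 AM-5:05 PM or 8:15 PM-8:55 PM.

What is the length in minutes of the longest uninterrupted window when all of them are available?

295

Keanu ∩ Pablo: 07:35-12:30, 12:35-17:10.
Keanu ∩ Pablo ∩ Esperanza: 07:35-12:30, 12:35-17:05.
The longest is 07:35-12:30 at 295 minutes.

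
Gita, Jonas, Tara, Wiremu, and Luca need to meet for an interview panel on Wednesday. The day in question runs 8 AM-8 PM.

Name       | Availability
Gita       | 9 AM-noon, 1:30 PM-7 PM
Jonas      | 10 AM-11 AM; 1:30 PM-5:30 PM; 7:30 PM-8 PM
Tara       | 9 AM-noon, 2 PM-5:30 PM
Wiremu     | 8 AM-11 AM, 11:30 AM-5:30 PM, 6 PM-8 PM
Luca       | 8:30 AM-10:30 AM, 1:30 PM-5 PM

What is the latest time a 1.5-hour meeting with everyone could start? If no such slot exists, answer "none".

Gita ∩ Jonas: 10:00-11:00, 13:30-17:30.
Gita ∩ Jonas ∩ Tara: 10:00-11:00, 14:00-17:30.
Gita ∩ Jonas ∩ Tara ∩ Wiremu: 10:00-11:00, 14:00-17:30.
Gita ∩ Jonas ∩ Tara ∩ Wiremu ∩ Luca: 10:00-10:30, 14:00-17:00.
So the common availability across everyone is 10:00-10:30, 14:00-17:00.
The last common window of at least 90 minutes is 14:00-17:00; a 90-minute meeting can start as late as 15:30 and still end by 17:00.

15:30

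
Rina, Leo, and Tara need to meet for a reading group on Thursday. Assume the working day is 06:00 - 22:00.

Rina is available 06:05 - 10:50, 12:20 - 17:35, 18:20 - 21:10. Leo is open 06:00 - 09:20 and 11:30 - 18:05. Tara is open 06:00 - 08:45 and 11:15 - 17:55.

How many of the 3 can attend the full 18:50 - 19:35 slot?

1

Rina can make the full 18:50-19:35 slot — that's 1.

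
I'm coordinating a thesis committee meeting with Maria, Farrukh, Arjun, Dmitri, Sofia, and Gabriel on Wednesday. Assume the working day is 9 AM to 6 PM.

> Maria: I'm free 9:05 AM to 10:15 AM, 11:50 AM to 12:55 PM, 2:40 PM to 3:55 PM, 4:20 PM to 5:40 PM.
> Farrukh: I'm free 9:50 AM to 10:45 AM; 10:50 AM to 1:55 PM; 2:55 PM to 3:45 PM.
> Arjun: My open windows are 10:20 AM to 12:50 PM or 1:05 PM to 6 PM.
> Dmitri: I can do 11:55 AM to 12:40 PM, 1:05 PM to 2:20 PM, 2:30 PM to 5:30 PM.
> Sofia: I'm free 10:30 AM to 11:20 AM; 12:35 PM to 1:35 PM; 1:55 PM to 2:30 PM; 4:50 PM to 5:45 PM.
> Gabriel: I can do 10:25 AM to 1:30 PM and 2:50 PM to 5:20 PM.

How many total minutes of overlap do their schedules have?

Maria ∩ Farrukh: 09:50-10:15, 11:50-12:55, 14:55-15:45.
Maria ∩ Farrukh ∩ Arjun: 11:50-12:50, 14:55-15:45.
Maria ∩ Farrukh ∩ Arjun ∩ Dmitri: 11:55-12:40, 14:55-15:45.
Maria ∩ Farrukh ∩ Arjun ∩ Dmitri ∩ Sofia: 12:35-12:40.
Maria ∩ Farrukh ∩ Arjun ∩ Dmitri ∩ Sofia ∩ Gabriel: 12:35-12:40.
That's a single block of 5 minutes.

5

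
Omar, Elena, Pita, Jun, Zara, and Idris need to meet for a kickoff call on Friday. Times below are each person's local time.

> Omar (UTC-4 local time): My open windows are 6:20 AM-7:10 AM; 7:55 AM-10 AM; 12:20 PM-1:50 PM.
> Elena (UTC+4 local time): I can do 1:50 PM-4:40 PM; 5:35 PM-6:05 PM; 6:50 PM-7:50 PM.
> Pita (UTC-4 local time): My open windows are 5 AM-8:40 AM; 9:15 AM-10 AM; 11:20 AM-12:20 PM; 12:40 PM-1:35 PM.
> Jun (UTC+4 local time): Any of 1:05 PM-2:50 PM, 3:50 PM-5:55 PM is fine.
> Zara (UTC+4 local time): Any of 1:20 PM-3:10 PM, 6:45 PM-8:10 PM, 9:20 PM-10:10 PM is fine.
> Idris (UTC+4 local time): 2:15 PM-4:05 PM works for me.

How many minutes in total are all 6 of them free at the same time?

30

Omar in UTC: 10:20-11:10, 11:55-14:00, 16:20-17:50 (add 4h to convert from UTC-4).
Elena in UTC: 09:50-12:40, 13:35-14:05, 14:50-15:50 (subtract 4h to convert from UTC+4).
Pita in UTC: 09:00-12:40, 13:15-14:00, 15:20-16:20, 16:40-17:35 (add 4h to convert from UTC-4).
Jun in UTC: 09:05-10:50, 11:50-13:55 (subtract 4h to convert from UTC+4).
Zara in UTC: 09:20-11:10, 14:45-16:10, 17:20-18:10 (subtract 4h to convert from UTC+4).
Idris in UTC: 10:15-12:05 (subtract 4h to convert from UTC+4).
Omar ∩ Elena: 10:20-11:10, 11:55-12:40, 13:35-14:00.
Omar ∩ Elena ∩ Pita: 10:20-11:10, 11:55-12:40, 13:35-14:00.
Omar ∩ Elena ∩ Pita ∩ Jun: 10:20-10:50, 11:55-12:40, 13:35-13:55.
Omar ∩ Elena ∩ Pita ∩ Jun ∩ Zara: 10:20-10:50.
Omar ∩ Elena ∩ Pita ∩ Jun ∩ Zara ∩ Idris: 10:20-10:50.
That's a single block of 30 minutes.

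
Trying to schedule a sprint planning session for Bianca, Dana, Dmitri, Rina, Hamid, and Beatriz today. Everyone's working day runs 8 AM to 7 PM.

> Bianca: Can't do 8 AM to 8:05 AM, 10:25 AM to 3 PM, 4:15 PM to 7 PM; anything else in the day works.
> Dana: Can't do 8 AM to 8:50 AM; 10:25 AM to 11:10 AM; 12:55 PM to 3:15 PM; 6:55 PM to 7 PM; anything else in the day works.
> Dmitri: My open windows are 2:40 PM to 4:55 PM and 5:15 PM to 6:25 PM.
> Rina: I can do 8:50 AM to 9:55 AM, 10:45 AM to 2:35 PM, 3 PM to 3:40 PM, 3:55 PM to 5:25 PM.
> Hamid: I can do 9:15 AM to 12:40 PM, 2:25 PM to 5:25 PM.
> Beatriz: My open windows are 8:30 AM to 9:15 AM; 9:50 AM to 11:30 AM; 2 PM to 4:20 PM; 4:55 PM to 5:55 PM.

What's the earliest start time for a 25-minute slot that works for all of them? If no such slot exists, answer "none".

15:15

Bianca free: 08:05-10:25, 15:00-16:15 (invert busy blocks within the working day).
Dana free: 08:50-10:25, 11:10-12:55, 15:15-18:55 (invert busy blocks within the working day).
Dmitri free: 14:40-16:55, 17:15-18:25.
Rina free: 08:50-09:55, 10:45-14:35, 15:00-15:40, 15:55-17:25.
Hamid free: 09:15-12:40, 14:25-17:25.
Beatriz free: 08:30-09:15, 09:50-11:30, 14:00-16:20, 16:55-17:55.
Bianca ∩ Dana: 08:50-10:25, 15:15-16:15.
Bianca ∩ Dana ∩ Dmitri: 15:15-16:15.
Bianca ∩ Dana ∩ Dmitri ∩ Rina: 15:15-15:40, 15:55-16:15.
Bianca ∩ Dana ∩ Dmitri ∩ Rina ∩ Hamid: 15:15-15:40, 15:55-16:15.
Bianca ∩ Dana ∩ Dmitri ∩ Rina ∩ Hamid ∩ Beatriz: 15:15-15:40, 15:55-16:15.
The first common window of at least 25 minutes is 15:15-15:40, so the earliest start is 15:15.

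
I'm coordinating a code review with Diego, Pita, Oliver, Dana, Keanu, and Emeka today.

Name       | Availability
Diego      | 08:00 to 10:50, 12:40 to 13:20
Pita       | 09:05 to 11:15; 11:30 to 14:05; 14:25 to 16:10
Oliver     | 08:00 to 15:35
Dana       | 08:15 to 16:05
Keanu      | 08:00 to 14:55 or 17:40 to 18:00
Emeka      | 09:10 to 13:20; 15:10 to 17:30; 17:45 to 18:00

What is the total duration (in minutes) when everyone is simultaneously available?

Diego ∩ Pita: 09:05-10:50, 12:40-13:20.
Diego ∩ Pita ∩ Oliver: 09:05-10:50, 12:40-13:20.
Diego ∩ Pita ∩ Oliver ∩ Dana: 09:05-10:50, 12:40-13:20.
Diego ∩ Pita ∩ Oliver ∩ Dana ∩ Keanu: 09:05-10:50, 12:40-13:20.
Diego ∩ Pita ∩ Oliver ∩ Dana ∩ Keanu ∩ Emeka: 09:10-10:50, 12:40-13:20.
So the common availability across everyone is 09:10-10:50, 12:40-13:20.
Summing the common windows: 100 + 40 = 140 minutes.

140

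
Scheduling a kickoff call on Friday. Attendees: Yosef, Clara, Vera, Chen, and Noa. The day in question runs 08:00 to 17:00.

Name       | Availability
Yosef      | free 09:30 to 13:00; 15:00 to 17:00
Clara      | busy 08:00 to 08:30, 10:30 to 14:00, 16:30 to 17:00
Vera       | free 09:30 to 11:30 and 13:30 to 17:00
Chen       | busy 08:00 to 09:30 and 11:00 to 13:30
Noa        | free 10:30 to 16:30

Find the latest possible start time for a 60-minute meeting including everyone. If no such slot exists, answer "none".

Yosef free: 09:30-13:00, 15:00-17:00.
Clara free: 08:30-10:30, 14:00-16:30 (invert busy blocks within the working day).
Vera free: 09:30-11:30, 13:30-17:00.
Chen free: 09:30-11:00, 13:30-17:00 (invert busy blocks within the working day).
Noa free: 10:30-16:30.
Yosef ∩ Clara: 09:30-10:30, 15:00-16:30.
Yosef ∩ Clara ∩ Vera: 09:30-10:30, 15:00-16:30.
Yosef ∩ Clara ∩ Vera ∩ Chen: 09:30-10:30, 15:00-16:30.
Yosef ∩ Clara ∩ Vera ∩ Chen ∩ Noa: 15:00-16:30.
The last common window of at least 60 minutes is 15:00-16:30; a 60-minute meeting can start as late as 15:30 and still end by 16:30.

15:30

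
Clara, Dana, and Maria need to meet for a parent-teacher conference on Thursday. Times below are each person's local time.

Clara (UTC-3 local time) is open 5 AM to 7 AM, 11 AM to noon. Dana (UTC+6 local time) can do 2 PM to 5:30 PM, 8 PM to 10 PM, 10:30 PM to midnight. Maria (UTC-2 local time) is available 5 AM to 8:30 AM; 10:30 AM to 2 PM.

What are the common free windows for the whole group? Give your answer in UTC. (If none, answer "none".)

Clara in UTC: 08:00-10:00, 14:00-15:00 (add 3h to convert from UTC-3).
Dana in UTC: 08:00-11:30, 14:00-16:00, 16:30-18:00 (subtract 6h to convert from UTC+6).
Maria in UTC: 07:00-10:30, 12:30-16:00 (add 2h to convert from UTC-2).
Clara ∩ Dana: 08:00-10:00, 14:00-15:00.
Clara ∩ Dana ∩ Maria: 08:00-10:00, 14:00-15:00.

08:00-10:00, 14:00-15:00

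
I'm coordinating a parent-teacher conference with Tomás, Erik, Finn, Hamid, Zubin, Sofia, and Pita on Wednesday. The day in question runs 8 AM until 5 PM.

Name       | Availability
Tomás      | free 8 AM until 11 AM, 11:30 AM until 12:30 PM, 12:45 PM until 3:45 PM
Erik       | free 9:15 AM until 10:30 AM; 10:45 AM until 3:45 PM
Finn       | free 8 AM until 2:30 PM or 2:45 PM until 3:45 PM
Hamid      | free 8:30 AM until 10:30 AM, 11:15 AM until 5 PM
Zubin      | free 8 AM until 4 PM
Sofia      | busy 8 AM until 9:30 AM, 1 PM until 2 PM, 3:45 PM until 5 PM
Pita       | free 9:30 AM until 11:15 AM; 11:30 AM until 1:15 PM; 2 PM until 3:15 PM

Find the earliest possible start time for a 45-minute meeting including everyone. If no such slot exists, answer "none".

Tomás free: 08:00-11:00, 11:30-12:30, 12:45-15:45.
Erik free: 09:15-10:30, 10:45-15:45.
Finn free: 08:00-14:30, 14:45-15:45.
Hamid free: 08:30-10:30, 11:15-17:00.
Zubin free: 08:00-16:00.
Sofia free: 09:30-13:00, 14:00-15:45 (invert busy blocks within the working day).
Pita free: 09:30-11:15, 11:30-13:15, 14:00-15:15.
Tomás ∩ Erik: 09:15-10:30, 10:45-11:00, 11:30-12:30, 12:45-15:45.
Tomás ∩ Erik ∩ Finn: 09:15-10:30, 10:45-11:00, 11:30-12:30, 12:45-14:30, 14:45-15:45.
Tomás ∩ Erik ∩ Finn ∩ Hamid: 09:15-10:30, 11:30-12:30, 12:45-14:30, 14:45-15:45.
Tomás ∩ Erik ∩ Finn ∩ Hamid ∩ Zubin: 09:15-10:30, 11:30-12:30, 12:45-14:30, 14:45-15:45.
Tomás ∩ Erik ∩ Finn ∩ Hamid ∩ Zubin ∩ Sofia: 09:30-10:30, 11:30-12:30, 12:45-13:00, 14:00-14:30, 14:45-15:45.
Tomás ∩ Erik ∩ Finn ∩ Hamid ∩ Zubin ∩ Sofia ∩ Pita: 09:30-10:30, 11:30-12:30, 12:45-13:00, 14:00-14:30, 14:45-15:15.
The first common window of at least 45 minutes is 09:30-10:30, so the earliest start is 09:30.

09:30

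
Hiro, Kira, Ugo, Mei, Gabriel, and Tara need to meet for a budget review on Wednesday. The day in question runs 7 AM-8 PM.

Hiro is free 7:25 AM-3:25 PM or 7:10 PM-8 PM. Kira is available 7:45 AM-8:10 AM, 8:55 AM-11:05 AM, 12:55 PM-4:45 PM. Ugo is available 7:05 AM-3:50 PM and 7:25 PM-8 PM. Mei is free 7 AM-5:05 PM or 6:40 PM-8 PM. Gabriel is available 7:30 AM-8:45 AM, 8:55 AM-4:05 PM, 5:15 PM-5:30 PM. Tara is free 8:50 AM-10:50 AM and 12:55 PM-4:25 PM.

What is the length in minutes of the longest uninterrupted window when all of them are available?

150

Hiro ∩ Kira: 07:45-08:10, 08:55-11:05, 12:55-15:25.
Hiro ∩ Kira ∩ Ugo: 07:45-08:10, 08:55-11:05, 12:55-15:25.
Hiro ∩ Kira ∩ Ugo ∩ Mei: 07:45-08:10, 08:55-11:05, 12:55-15:25.
Hiro ∩ Kira ∩ Ugo ∩ Mei ∩ Gabriel: 07:45-08:10, 08:55-11:05, 12:55-15:25.
Hiro ∩ Kira ∩ Ugo ∩ Mei ∩ Gabriel ∩ Tara: 08:55-10:50, 12:55-15:25.
Those are the intersection windows.
The longest is 12:55-15:25 at 150 minutes.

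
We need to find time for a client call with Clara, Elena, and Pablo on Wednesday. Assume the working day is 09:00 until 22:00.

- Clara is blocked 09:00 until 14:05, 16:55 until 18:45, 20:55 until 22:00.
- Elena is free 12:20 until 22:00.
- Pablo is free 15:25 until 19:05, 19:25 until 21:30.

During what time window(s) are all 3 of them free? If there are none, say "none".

Clara free: 14:05-16:55, 18:45-20:55 (invert busy blocks within the working day).
Elena free: 12:20-22:00.
Pablo free: 15:25-19:05, 19:25-21:30.
Clara ∩ Elena: 14:05-16:55, 18:45-20:55.
Clara ∩ Elena ∩ Pablo: 15:25-16:55, 18:45-19:05, 19:25-20:55.
So the common availability across everyone is 15:25-16:55, 18:45-19:05, 19:25-20:55.

15:25-16:55, 18:45-19:05, 19:25-20:55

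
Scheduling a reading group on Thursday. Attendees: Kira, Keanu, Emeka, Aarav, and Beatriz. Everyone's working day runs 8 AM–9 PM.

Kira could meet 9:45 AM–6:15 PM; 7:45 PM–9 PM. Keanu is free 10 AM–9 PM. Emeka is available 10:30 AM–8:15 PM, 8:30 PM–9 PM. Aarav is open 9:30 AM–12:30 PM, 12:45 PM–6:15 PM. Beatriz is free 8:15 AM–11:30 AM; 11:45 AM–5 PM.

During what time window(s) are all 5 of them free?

10:30-11:30, 11:45-12:30, 12:45-17:00

Kira ∩ Keanu: 10:00-18:15, 19:45-21:00.
Kira ∩ Keanu ∩ Emeka: 10:30-18:15, 19:45-20:15, 20:30-21:00.
Kira ∩ Keanu ∩ Emeka ∩ Aarav: 10:30-12:30, 12:45-18:15.
Kira ∩ Keanu ∩ Emeka ∩ Aarav ∩ Beatriz: 10:30-11:30, 11:45-12:30, 12:45-17:00.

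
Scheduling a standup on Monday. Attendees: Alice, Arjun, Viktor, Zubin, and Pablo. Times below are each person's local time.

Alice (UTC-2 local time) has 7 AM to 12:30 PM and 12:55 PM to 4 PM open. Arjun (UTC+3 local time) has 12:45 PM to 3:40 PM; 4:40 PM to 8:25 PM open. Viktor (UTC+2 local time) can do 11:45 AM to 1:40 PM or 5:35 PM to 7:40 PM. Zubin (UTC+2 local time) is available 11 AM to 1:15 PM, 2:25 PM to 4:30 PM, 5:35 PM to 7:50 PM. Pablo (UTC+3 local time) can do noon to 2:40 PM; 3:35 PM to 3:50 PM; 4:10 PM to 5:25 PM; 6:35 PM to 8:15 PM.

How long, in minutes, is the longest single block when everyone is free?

100

Alice in UTC: 09:00-14:30, 14:55-18:00 (add 2h to convert from UTC-2).
Arjun in UTC: 09:45-12:40, 13:40-17:25 (subtract 3h to convert from UTC+3).
Viktor in UTC: 09:45-11:40, 15:35-17:40 (subtract 2h to convert from UTC+2).
Zubin in UTC: 09:00-11:15, 12:25-14:30, 15:35-17:50 (subtract 2h to convert from UTC+2).
Pablo in UTC: 09:00-11:40, 12:35-12:50, 13:10-14:25, 15:35-17:15 (subtract 3h to convert from UTC+3).
Alice ∩ Arjun: 09:45-12:40, 13:40-14:30, 14:55-17:25.
Alice ∩ Arjun ∩ Viktor: 09:45-11:40, 15:35-17:25.
Alice ∩ Arjun ∩ Viktor ∩ Zubin: 09:45-11:15, 15:35-17:25.
Alice ∩ Arjun ∩ Viktor ∩ Zubin ∩ Pablo: 09:45-11:15, 15:35-17:15.
The longest is 15:35-17:15 at 100 minutes.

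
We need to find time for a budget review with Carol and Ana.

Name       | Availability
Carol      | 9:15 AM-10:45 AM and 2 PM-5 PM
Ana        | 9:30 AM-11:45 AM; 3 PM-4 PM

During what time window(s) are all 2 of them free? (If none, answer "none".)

Carol ∩ Ana: 09:30-10:45, 15:00-16:00.
Those are the intersection windows.

09:30-10:45, 15:00-16:00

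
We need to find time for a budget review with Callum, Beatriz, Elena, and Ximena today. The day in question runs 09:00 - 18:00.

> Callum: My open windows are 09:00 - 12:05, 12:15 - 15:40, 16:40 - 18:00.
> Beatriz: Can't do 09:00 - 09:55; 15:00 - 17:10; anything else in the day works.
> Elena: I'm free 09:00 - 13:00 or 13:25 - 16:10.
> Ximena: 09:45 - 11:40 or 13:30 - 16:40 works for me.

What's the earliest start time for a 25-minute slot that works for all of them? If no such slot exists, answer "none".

09:55

Callum free: 09:00-12:05, 12:15-15:40, 16:40-18:00.
Beatriz free: 09:55-15:00, 17:10-18:00 (invert busy blocks within the working day).
Elena free: 09:00-13:00, 13:25-16:10.
Ximena free: 09:45-11:40, 13:30-16:40.
Callum ∩ Beatriz: 09:55-12:05, 12:15-15:00, 17:10-18:00.
Callum ∩ Beatriz ∩ Elena: 09:55-12:05, 12:15-13:00, 13:25-15:00.
Callum ∩ Beatriz ∩ Elena ∩ Ximena: 09:55-11:40, 13:30-15:00.
The first common window of at least 25 minutes is 09:55-11:40, so the earliest start is 09:55.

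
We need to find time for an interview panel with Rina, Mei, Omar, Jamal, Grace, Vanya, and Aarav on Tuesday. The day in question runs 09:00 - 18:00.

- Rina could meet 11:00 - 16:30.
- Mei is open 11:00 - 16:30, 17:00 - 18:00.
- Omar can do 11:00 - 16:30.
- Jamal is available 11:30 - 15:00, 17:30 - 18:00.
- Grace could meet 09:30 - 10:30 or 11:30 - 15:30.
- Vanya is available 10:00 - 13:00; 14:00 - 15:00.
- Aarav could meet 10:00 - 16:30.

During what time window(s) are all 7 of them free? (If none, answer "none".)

Rina ∩ Mei: 11:00-16:30.
Rina ∩ Mei ∩ Omar: 11:00-16:30.
Rina ∩ Mei ∩ Omar ∩ Jamal: 11:30-15:00.
Rina ∩ Mei ∩ Omar ∩ Jamal ∩ Grace: 11:30-15:00.
Rina ∩ Mei ∩ Omar ∩ Jamal ∩ Grace ∩ Vanya: 11:30-13:00, 14:00-15:00.
Rina ∩ Mei ∩ Omar ∩ Jamal ∩ Grace ∩ Vanya ∩ Aarav: 11:30-13:00, 14:00-15:00.
So the common availability across everyone is 11:30-13:00, 14:00-15:00.

11:30-13:00, 14:00-15:00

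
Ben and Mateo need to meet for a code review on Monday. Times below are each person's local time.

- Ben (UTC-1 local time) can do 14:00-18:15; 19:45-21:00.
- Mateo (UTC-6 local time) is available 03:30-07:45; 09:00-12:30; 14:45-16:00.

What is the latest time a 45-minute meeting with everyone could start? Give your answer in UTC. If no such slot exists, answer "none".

21:15

Ben in UTC: 15:00-19:15, 20:45-22:00 (add 1h to convert from UTC-1).
Mateo in UTC: 09:30-13:45, 15:00-18:30, 20:45-22:00 (add 6h to convert from UTC-6).
Ben ∩ Mateo: 15:00-18:30, 20:45-22:00.
So the common availability across everyone is 15:00-18:30, 20:45-22:00.
The last common window of at least 45 minutes is 20:45-22:00; a 45-minute meeting can start as late as 21:15 and still end by 22:00.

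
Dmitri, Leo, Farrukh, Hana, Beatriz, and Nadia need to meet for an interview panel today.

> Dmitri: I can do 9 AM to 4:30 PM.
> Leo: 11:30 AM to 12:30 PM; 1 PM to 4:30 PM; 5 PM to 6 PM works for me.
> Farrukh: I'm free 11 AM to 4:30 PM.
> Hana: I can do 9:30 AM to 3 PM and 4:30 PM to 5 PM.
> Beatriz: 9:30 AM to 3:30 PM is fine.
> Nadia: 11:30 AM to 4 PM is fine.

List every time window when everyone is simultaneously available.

11:30-12:30, 13:00-15:00

Dmitri ∩ Leo: 11:30-12:30, 13:00-16:30.
Dmitri ∩ Leo ∩ Farrukh: 11:30-12:30, 13:00-16:30.
Dmitri ∩ Leo ∩ Farrukh ∩ Hana: 11:30-12:30, 13:00-15:00.
Dmitri ∩ Leo ∩ Farrukh ∩ Hana ∩ Beatriz: 11:30-12:30, 13:00-15:00.
Dmitri ∩ Leo ∩ Farrukh ∩ Hana ∩ Beatriz ∩ Nadia: 11:30-12:30, 13:00-15:00.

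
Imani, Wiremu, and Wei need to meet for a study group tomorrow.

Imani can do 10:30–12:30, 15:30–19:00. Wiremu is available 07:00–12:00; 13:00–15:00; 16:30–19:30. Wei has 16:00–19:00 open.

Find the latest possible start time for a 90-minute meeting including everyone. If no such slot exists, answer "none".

Imani ∩ Wiremu: 10:30-12:00, 16:30-19:00.
Imani ∩ Wiremu ∩ Wei: 16:30-19:00.
The last common window of at least 90 minutes is 16:30-19:00; a 90-minute meeting can start as late as 17:30 and still end by 19:00.

17:30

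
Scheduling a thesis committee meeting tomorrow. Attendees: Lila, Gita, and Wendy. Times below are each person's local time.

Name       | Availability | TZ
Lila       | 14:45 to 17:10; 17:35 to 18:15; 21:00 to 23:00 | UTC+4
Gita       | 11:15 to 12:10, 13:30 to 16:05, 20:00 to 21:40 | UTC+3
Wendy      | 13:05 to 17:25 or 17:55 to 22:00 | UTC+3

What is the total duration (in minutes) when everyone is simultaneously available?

Lila in UTC: 10:45-13:10, 13:35-14:15, 17:00-19:00 (subtract 4h to convert from UTC+4).
Gita in UTC: 08:15-09:10, 10:30-13:05, 17:00-18:40 (subtract 3h to convert from UTC+3).
Wendy in UTC: 10:05-14:25, 14:55-19:00 (subtract 3h to convert from UTC+3).
Lila ∩ Gita: 10:45-13:05, 17:00-18:40.
Lila ∩ Gita ∩ Wendy: 10:45-13:05, 17:00-18:40.
Summing the common windows: 140 + 100 = 240 minutes.

240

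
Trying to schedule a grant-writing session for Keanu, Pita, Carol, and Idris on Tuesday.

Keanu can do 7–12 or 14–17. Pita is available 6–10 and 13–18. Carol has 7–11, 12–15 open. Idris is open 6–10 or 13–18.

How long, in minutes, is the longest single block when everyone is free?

180

Keanu ∩ Pita: 07:00-10:00, 14:00-17:00.
Keanu ∩ Pita ∩ Carol: 07:00-10:00, 14:00-15:00.
Keanu ∩ Pita ∩ Carol ∩ Idris: 07:00-10:00, 14:00-15:00.
Those are the intersection windows.
The longest is 07:00-10:00 at 180 minutes.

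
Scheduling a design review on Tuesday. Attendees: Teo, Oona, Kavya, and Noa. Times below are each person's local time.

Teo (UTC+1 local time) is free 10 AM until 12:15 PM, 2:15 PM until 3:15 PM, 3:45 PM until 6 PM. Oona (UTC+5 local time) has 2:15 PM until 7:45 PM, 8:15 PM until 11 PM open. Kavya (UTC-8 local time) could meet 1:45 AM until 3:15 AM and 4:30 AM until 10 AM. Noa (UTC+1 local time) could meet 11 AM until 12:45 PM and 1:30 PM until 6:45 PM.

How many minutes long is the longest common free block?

105

Teo in UTC: 09:00-11:15, 13:15-14:15, 14:45-17:00 (subtract 1h to convert from UTC+1).
Oona in UTC: 09:15-14:45, 15:15-18:00 (subtract 5h to convert from UTC+5).
Kavya in UTC: 09:45-11:15, 12:30-18:00 (add 8h to convert from UTC-8).
Noa in UTC: 10:00-11:45, 12:30-17:45 (subtract 1h to convert from UTC+1).
Teo ∩ Oona: 09:15-11:15, 13:15-14:15, 15:15-17:00.
Teo ∩ Oona ∩ Kavya: 09:45-11:15, 13:15-14:15, 15:15-17:00.
Teo ∩ Oona ∩ Kavya ∩ Noa: 10:00-11:15, 13:15-14:15, 15:15-17:00.
So the common availability across everyone is 10:00-11:15, 13:15-14:15, 15:15-17:00.
The longest is 15:15-17:00 at 105 minutes.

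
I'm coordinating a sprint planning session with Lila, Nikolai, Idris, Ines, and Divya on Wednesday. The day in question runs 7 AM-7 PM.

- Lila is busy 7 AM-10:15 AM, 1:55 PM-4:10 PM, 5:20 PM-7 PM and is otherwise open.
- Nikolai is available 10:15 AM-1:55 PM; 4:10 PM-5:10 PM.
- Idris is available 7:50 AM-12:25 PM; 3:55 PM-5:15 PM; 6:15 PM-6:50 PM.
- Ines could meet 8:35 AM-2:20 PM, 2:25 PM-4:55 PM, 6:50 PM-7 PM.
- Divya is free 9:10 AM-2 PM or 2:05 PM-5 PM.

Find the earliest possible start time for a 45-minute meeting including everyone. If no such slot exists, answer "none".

10:15

Lila free: 10:15-13:55, 16:10-17:20 (invert busy blocks within the working day).
Nikolai free: 10:15-13:55, 16:10-17:10.
Idris free: 07:50-12:25, 15:55-17:15, 18:15-18:50.
Ines free: 08:35-14:20, 14:25-16:55, 18:50-19:00.
Divya free: 09:10-14:00, 14:05-17:00.
Lila ∩ Nikolai: 10:15-13:55, 16:10-17:10.
Lila ∩ Nikolai ∩ Idris: 10:15-12:25, 16:10-17:10.
Lila ∩ Nikolai ∩ Idris ∩ Ines: 10:15-12:25, 16:10-16:55.
Lila ∩ Nikolai ∩ Idris ∩ Ines ∩ Divya: 10:15-12:25, 16:10-16:55.
The first common window of at least 45 minutes is 10:15-12:25, so the earliest start is 10:15.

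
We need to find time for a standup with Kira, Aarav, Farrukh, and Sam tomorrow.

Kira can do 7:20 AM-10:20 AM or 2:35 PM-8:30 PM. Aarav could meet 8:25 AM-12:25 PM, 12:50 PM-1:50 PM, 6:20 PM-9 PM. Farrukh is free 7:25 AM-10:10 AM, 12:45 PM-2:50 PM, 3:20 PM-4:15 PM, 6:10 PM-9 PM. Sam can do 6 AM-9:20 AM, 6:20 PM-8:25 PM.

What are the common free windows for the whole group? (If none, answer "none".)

08:25-09:20, 18:20-20:25

Kira ∩ Aarav: 08:25-10:20, 18:20-20:30.
Kira ∩ Aarav ∩ Farrukh: 08:25-10:10, 18:20-20:30.
Kira ∩ Aarav ∩ Farrukh ∩ Sam: 08:25-09:20, 18:20-20:25.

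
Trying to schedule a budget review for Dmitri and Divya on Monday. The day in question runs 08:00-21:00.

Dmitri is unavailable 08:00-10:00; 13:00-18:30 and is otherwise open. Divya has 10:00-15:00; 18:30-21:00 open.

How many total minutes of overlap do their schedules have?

330

Dmitri free: 10:00-13:00, 18:30-21:00 (invert busy blocks within the working day).
Divya free: 10:00-15:00, 18:30-21:00.
Dmitri ∩ Divya: 10:00-13:00, 18:30-21:00.
Summing the common windows: 180 + 150 = 330 minutes.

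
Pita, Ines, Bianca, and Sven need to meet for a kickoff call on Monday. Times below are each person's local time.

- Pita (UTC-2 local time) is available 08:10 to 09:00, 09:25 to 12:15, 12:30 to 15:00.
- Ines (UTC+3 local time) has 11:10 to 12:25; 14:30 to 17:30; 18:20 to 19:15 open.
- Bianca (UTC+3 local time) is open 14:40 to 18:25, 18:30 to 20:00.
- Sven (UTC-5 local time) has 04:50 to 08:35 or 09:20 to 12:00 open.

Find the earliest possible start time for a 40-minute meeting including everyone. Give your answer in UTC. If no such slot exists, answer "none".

11:40

Pita in UTC: 10:10-11:00, 11:25-14:15, 14:30-17:00 (add 2h to convert from UTC-2).
Ines in UTC: 08:10-09:25, 11:30-14:30, 15:20-16:15 (subtract 3h to convert from UTC+3).
Bianca in UTC: 11:40-15:25, 15:30-17:00 (subtract 3h to convert from UTC+3).
Sven in UTC: 09:50-13:35, 14:20-17:00 (add 5h to convert from UTC-5).
Pita ∩ Ines: 11:30-14:15, 15:20-16:15.
Pita ∩ Ines ∩ Bianca: 11:40-14:15, 15:20-15:25, 15:30-16:15.
Pita ∩ Ines ∩ Bianca ∩ Sven: 11:40-13:35, 15:20-15:25, 15:30-16:15.
Those are the intersection windows.
The first common window of at least 40 minutes is 11:40-13:35, so the earliest start is 11:40.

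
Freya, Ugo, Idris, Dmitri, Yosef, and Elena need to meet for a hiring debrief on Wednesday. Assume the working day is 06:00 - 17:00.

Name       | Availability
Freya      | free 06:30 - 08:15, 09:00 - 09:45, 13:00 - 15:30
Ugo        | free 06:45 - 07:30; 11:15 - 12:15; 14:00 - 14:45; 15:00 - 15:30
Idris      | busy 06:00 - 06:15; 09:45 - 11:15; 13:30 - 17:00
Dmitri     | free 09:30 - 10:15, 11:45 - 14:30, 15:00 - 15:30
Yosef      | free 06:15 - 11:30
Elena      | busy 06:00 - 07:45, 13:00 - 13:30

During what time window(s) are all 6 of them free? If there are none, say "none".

Freya free: 06:30-08:15, 09:00-09:45, 13:00-15:30.
Ugo free: 06:45-07:30, 11:15-12:15, 14:00-14:45, 15:00-15:30.
Idris free: 06:15-09:45, 11:15-13:30 (invert busy blocks within the working day).
Dmitri free: 09:30-10:15, 11:45-14:30, 15:00-15:30.
Yosef free: 06:15-11:30.
Elena free: 07:45-13:00, 13:30-17:00 (invert busy blocks within the working day).
Freya ∩ Ugo: 06:45-07:30, 14:00-14:45, 15:00-15:30.
Freya ∩ Ugo ∩ Idris: 06:45-07:30.
Freya ∩ Ugo ∩ Idris ∩ Dmitri: ∅.
Freya ∩ Ugo ∩ Idris ∩ Dmitri ∩ Yosef: ∅.
Freya ∩ Ugo ∩ Idris ∩ Dmitri ∩ Yosef ∩ Elena: ∅.
There is no time when everyone is free.

none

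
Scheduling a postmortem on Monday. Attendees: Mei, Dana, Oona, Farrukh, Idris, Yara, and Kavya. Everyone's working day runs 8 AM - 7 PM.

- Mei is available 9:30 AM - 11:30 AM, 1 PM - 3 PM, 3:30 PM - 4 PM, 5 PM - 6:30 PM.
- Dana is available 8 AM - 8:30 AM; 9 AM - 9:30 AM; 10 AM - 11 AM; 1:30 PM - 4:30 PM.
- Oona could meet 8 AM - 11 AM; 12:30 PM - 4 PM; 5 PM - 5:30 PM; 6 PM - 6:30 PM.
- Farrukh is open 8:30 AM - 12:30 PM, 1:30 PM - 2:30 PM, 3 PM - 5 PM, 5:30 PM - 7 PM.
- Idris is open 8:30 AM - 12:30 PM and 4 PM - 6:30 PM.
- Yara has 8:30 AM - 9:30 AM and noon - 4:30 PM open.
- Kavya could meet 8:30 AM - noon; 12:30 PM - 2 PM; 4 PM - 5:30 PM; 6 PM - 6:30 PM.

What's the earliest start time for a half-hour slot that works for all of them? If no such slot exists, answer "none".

none

Mei ∩ Dana: 10:00-11:00, 13:30-15:00, 15:30-16:00.
Mei ∩ Dana ∩ Oona: 10:00-11:00, 13:30-15:00, 15:30-16:00.
Mei ∩ Dana ∩ Oona ∩ Farrukh: 10:00-11:00, 13:30-14:30, 15:30-16:00.
Mei ∩ Dana ∩ Oona ∩ Farrukh ∩ Idris: 10:00-11:00.
Mei ∩ Dana ∩ Oona ∩ Farrukh ∩ Idris ∩ Yara: ∅.
Mei ∩ Dana ∩ Oona ∩ Farrukh ∩ Idris ∩ Yara ∩ Kavya: ∅.
There is no time when everyone is free.
No common window is at least 30 minutes long.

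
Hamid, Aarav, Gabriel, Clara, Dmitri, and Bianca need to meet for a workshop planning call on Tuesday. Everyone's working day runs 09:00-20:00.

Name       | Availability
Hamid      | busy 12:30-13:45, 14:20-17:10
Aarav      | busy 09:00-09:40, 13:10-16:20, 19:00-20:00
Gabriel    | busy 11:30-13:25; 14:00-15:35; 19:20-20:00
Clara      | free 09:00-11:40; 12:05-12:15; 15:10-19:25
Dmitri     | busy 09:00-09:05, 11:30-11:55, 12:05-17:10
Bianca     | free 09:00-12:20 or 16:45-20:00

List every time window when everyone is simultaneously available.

09:40-11:30, 17:10-19:00

Hamid free: 09:00-12:30, 13:45-14:20, 17:10-20:00 (invert busy blocks within the working day).
Aarav free: 09:40-13:10, 16:20-19:00 (invert busy blocks within the working day).
Gabriel free: 09:00-11:30, 13:25-14:00, 15:35-19:20 (invert busy blocks within the working day).
Clara free: 09:00-11:40, 12:05-12:15, 15:10-19:25.
Dmitri free: 09:05-11:30, 11:55-12:05, 17:10-20:00 (invert busy blocks within the working day).
Bianca free: 09:00-12:20, 16:45-20:00.
Hamid ∩ Aarav: 09:40-12:30, 17:10-19:00.
Hamid ∩ Aarav ∩ Gabriel: 09:40-11:30, 17:10-19:00.
Hamid ∩ Aarav ∩ Gabriel ∩ Clara: 09:40-11:30, 17:10-19:00.
Hamid ∩ Aarav ∩ Gabriel ∩ Clara ∩ Dmitri: 09:40-11:30, 17:10-19:00.
Hamid ∩ Aarav ∩ Gabriel ∩ Clara ∩ Dmitri ∩ Bianca: 09:40-11:30, 17:10-19:00.
Those are the intersection windows.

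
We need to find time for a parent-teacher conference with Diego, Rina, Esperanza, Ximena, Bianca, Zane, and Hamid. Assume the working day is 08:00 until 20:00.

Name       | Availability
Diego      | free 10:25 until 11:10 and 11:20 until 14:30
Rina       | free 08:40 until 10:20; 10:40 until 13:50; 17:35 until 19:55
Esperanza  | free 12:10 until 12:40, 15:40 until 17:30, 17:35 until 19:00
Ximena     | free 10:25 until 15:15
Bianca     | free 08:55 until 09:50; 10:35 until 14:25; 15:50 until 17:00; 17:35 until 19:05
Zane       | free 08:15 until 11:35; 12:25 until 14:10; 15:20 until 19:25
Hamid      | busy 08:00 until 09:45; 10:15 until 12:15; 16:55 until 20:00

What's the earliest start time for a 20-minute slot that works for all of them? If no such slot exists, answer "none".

Diego free: 10:25-11:10, 11:20-14:30.
Rina free: 08:40-10:20, 10:40-13:50, 17:35-19:55.
Esperanza free: 12:10-12:40, 15:40-17:30, 17:35-19:00.
Ximena free: 10:25-15:15.
Bianca free: 08:55-09:50, 10:35-14:25, 15:50-17:00, 17:35-19:05.
Zane free: 08:15-11:35, 12:25-14:10, 15:20-19:25.
Hamid free: 09:45-10:15, 12:15-16:55 (invert busy blocks within the working day).
Diego ∩ Rina: 10:40-11:10, 11:20-13:50.
Diego ∩ Rina ∩ Esperanza: 12:10-12:40.
Diego ∩ Rina ∩ Esperanza ∩ Ximena: 12:10-12:40.
Diego ∩ Rina ∩ Esperanza ∩ Ximena ∩ Bianca: 12:10-12:40.
Diego ∩ Rina ∩ Esperanza ∩ Ximena ∩ Bianca ∩ Zane: 12:25-12:40.
Diego ∩ Rina ∩ Esperanza ∩ Ximena ∩ Bianca ∩ Zane ∩ Hamid: 12:25-12:40.
No common window is at least 20 minutes long.

none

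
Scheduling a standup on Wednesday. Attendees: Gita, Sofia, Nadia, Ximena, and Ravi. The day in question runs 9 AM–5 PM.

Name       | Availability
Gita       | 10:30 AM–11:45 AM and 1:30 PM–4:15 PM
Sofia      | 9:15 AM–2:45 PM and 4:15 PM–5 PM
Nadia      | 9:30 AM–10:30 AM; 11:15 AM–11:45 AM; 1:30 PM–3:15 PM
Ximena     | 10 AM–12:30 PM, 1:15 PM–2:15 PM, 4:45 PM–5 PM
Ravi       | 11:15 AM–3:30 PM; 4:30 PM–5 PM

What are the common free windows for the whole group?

11:15-11:45, 13:30-14:15

Gita ∩ Sofia: 10:30-11:45, 13:30-14:45.
Gita ∩ Sofia ∩ Nadia: 11:15-11:45, 13:30-14:45.
Gita ∩ Sofia ∩ Nadia ∩ Ximena: 11:15-11:45, 13:30-14:15.
Gita ∩ Sofia ∩ Nadia ∩ Ximena ∩ Ravi: 11:15-11:45, 13:30-14:15.
Those are the intersection windows.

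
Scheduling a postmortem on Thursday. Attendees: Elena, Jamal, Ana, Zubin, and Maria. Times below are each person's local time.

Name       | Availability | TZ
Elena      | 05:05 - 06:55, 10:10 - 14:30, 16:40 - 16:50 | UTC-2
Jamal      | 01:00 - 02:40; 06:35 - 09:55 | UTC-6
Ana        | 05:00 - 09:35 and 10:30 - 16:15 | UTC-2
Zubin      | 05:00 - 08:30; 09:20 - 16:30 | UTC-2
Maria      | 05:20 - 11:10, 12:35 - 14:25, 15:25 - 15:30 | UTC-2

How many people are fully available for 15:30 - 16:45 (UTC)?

Elena in UTC: 07:05-08:55, 12:10-16:30, 18:40-18:50 (add 2h to convert from UTC-2).
Jamal in UTC: 07:00-08:40, 12:35-15:55 (add 6h to convert from UTC-6).
Ana in UTC: 07:00-11:35, 12:30-18:15 (add 2h to convert from UTC-2).
Zubin in UTC: 07:00-10:30, 11:20-18:30 (add 2h to convert from UTC-2).
Maria in UTC: 07:20-13:10, 14:35-16:25, 17:25-17:30 (add 2h to convert from UTC-2).
Ana and Zubin can make the full 15:30-16:45 slot — that's 2.

2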